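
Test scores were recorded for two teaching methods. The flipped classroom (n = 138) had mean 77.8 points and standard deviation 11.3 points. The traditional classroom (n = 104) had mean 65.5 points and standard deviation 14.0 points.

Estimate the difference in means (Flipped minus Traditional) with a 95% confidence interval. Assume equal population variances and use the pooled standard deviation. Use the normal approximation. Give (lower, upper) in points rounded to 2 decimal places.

Pooled variance s_p² = [137·11.3² + 103·14.0²] / (138+104−2) = 157.0064, so s_p = 12.5302.
SE_diff = s_p·√(1/n₁ + 1/n₂) = 12.5302·√(1/138 + 1/104) = 1.6271.
z* = 1.960; margin = 1.960 × 1.6271 = 3.1891.
Difference = 77.8 − 65.5 = 12.3000.
12.3000 ± 3.1891 → (9.11, 15.49).

(9.11, 15.49)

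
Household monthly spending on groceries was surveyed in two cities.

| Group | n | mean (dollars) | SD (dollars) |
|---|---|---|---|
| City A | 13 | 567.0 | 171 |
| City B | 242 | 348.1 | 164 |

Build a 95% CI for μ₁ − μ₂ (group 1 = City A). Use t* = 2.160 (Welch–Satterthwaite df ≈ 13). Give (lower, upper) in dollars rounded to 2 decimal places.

(113.96, 323.84)

Standard errors of each mean: 171/√13 = 47.4269 and 164/√242 = 10.5423.
SE(x̄₁ − x̄₂) = √(47.4269² + 10.5423²) = 48.5845 for independent samples with unequal variances.
With t* = 2.160, the margin is 2.160 × 48.5845 = 104.9425.
x̄₁ − x̄₂ = 567.0 − 348.1 = 218.9000; the interval is 218.9000 ± 104.9425 = (113.96, 323.84).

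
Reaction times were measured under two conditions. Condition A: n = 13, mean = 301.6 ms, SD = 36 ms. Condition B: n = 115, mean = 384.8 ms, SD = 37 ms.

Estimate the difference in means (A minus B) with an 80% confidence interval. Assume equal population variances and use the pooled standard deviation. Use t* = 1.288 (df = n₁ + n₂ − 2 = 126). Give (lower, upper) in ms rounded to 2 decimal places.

s_p = √[((n₁−1)s₁² + (n₂−1)s₂²)/(n₁+n₂−2)] = √[(12·36² + 114·37²)/126] = 36.9059.
SE = 36.9059·√(1/13 + 1/115) = 10.7989.
With t* = 1.288, margin = 1.288 × 10.7989 = 13.9090.
x̄₁ − x̄₂ = 301.6 − 384.8 = -83.2000; interval -83.2000 ± 13.9090 = (-97.11, -69.29).

(-97.11, -69.29)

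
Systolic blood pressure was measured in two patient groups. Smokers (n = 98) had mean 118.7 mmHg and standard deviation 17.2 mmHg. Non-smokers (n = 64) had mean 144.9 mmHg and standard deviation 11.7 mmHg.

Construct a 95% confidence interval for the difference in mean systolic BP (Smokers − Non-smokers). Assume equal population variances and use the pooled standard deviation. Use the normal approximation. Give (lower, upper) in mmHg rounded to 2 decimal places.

Pooled variance s_p² = [97·17.2² + 63·11.7²] / (98+64−2) = 233.2534, so s_p = 15.2726.
SE_diff = s_p·√(1/n₁ + 1/n₂) = 15.2726·√(1/98 + 1/64) = 2.4545.
z* = 1.960; margin = 1.960 × 2.4545 = 4.8108.
Difference = 118.7 − 144.9 = -26.2000.
-26.2000 ± 4.8108 → (-31.01, -21.39).

(-31.01, -21.39)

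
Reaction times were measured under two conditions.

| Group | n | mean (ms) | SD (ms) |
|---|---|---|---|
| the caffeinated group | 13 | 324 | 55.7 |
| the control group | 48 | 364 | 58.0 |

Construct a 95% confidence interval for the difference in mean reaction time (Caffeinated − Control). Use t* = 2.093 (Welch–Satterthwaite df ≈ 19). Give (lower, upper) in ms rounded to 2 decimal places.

SE₁ = s₁/√n₁ = 55.7/√13 = 15.4484; SE₂ = 58.0/√48 = 8.3716.
Independent samples, unequal variances: SE_diff = √(SE₁² + SE₂²) = √(238.65306256 + 70.08368656) = 17.5709.
t* = 2.093, so margin of error = 2.093 × 17.5709 = 36.7759.
Difference in means = 324 − 364 = -40.0000.
-40.0000 ± 36.7759 → (-76.78, -3.22).

(-76.78, -3.22)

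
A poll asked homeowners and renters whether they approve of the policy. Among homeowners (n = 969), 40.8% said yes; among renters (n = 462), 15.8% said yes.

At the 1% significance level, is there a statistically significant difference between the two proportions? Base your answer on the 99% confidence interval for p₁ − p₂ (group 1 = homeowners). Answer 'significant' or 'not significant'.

significant

The two standard errors are √(0.4080×0.5920/969) = 0.01579 and √(0.1580×0.8420/462) = 0.01697.
Because the samples are independent, SE_diff = √(0.01579² + 0.01697²) = 0.02318.
Using z* = 2.576 for 99%, ME = 2.576 × 0.02318 = 0.05971.
p̂₁ − p̂₂ = 0.2500; interval 0.2500 ± 0.05971 gives (0.19029, 0.30971).
The interval (0.19029, 0.30971) does not contain 0, so the difference is significant.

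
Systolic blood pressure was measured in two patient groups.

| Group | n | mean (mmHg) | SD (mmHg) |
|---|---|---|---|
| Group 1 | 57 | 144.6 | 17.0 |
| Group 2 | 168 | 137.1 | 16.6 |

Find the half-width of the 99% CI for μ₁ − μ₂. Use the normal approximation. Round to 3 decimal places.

Per-group SEs: s₁/√n₁ = 17.0/√57 = 2.2517, s₂/√n₂ = 16.6/√168 = 1.2807.
Unpooled SE of the difference: √(5.07015289 + 1.64019249) = 2.5904.
Margin of error = z* · SE = 2.576 × 2.5904 = 6.6729.

6.673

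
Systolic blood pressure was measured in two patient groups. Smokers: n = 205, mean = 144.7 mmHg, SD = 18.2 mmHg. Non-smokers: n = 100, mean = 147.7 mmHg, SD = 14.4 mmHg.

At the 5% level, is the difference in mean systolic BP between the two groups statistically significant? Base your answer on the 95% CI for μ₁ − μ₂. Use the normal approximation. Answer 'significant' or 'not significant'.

not significant

Per-group SEs: s₁/√n₁ = 18.2/√205 = 1.2711, s₂/√n₂ = 14.4/√100 = 1.4400.
Unpooled SE of the difference: √(1.61569521 + 2.0736) = 1.9208.
Margin of error = z* · SE = 1.960 × 1.9208 = 3.7648.
x̄₁ − x̄₂ = 144.7 − 147.7 = -3.0000.
CI: -3.0000 ± 3.7648 = (-6.7648, 0.7648).
The interval (-6.7648, 0.7648) contains 0, so the difference is not significant.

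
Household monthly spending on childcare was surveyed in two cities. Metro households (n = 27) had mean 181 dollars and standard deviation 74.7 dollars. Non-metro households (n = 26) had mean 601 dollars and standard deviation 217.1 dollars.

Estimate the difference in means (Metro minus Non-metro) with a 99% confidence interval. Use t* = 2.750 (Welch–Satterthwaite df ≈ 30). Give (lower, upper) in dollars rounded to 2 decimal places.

(-543.58, -296.42)

SE₁ = s₁/√n₁ = 74.7/√27 = 14.3760; SE₂ = 217.1/√26 = 42.5768.
Independent samples, unequal variances: SE_diff = √(SE₁² + SE₂²) = √(206.669376 + 1812.78389824) = 44.9383.
t* = 2.750, so margin of error = 2.750 × 44.9383 = 123.5803.
Difference in means = 181 − 601 = -420.0000.
-420.0000 ± 123.5803 → (-543.58, -296.42).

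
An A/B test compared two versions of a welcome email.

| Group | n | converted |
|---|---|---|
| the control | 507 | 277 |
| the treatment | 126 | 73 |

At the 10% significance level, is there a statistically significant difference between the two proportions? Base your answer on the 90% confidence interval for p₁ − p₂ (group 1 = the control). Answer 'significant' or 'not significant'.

not significant

First, p̂₁ = 277/507 = 0.5464; p̂₂ = 73/126 = 0.5794.
The two standard errors are √(0.5464×0.4536/507) = 0.02211 and √(0.5794×0.4206/126) = 0.04398.
Because the samples are independent, SE_diff = √(0.02211² + 0.04398²) = 0.04922.
Using z* = 1.645 for 90%, ME = 1.645 × 0.04922 = 0.08097.
p̂₁ − p̂₂ = -0.0330; interval -0.0330 ± 0.08097 gives (-0.11397, 0.04797).
The interval (-0.11397, 0.04797) contains 0, so the difference is not significant.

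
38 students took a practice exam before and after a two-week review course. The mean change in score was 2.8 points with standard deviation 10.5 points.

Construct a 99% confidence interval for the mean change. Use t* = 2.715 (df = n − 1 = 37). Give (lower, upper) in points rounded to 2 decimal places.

Paired design: SE = s_d/√n = 10.5/√38 = 1.7033.
t* = 2.715; margin of error = 2.715 × 1.7033 = 4.6245.
2.8 ± 4.6245 → (-1.82, 7.42).

(-1.82, 7.42)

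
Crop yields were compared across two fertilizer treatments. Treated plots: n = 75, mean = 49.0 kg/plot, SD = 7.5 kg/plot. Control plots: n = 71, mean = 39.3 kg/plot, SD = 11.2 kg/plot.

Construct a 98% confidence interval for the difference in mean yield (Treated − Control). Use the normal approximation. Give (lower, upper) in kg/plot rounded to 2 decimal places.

(6.01, 13.39)

Per-group SEs: s₁/√n₁ = 7.5/√75 = 0.8660, s₂/√n₂ = 11.2/√71 = 1.3292.
Unpooled SE of the difference: √(0.749956 + 1.76677264) = 1.5864.
Margin of error = z* · SE = 2.326 × 1.5864 = 3.6900.
x̄₁ − x̄₂ = 49.0 − 39.3 = 9.7000.
CI: 9.7000 ± 3.6900 = (6.01, 13.39).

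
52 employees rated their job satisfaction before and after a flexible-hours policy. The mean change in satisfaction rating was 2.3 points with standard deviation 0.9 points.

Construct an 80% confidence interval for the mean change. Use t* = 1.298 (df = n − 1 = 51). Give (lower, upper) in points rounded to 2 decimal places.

(2.14, 2.46)

Paired design: SE = s_d/√n = 0.9/√52 = 0.1248.
t* = 1.298; margin of error = 1.298 × 0.1248 = 0.1620.
2.3 ± 0.1620 → (2.14, 2.46).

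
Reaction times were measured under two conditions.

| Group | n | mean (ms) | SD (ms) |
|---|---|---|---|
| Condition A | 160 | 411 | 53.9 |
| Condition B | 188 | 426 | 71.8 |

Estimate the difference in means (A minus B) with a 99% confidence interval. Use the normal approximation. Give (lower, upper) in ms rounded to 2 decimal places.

(-32.39, 2.39)

Standard errors of each mean: 53.9/√160 = 4.2612 and 71.8/√188 = 5.2366.
SE(x̄₁ − x̄₂) = √(4.2612² + 5.2366²) = 6.7513 for independent samples with unequal variances.
With z* = 2.576, the margin is 2.576 × 6.7513 = 17.3913.
x̄₁ − x̄₂ = 411 − 426 = -15.0000; the interval is -15.0000 ± 17.3913 = (-32.39, 2.39).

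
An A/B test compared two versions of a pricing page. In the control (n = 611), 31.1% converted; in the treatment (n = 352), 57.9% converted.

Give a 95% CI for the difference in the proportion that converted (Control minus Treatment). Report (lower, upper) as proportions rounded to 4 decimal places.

The two standard errors are √(0.3110×0.6890/611) = 0.01873 and √(0.5790×0.4210/352) = 0.02632.
Because the samples are independent, SE_diff = √(0.01873² + 0.02632²) = 0.03230.
Using z* = 1.960 for 95%, ME = 1.960 × 0.03230 = 0.06331.
p̂₁ − p̂₂ = -0.2680; interval -0.2680 ± 0.06331 gives (-0.3313, -0.2047).

(-0.3313, -0.2047)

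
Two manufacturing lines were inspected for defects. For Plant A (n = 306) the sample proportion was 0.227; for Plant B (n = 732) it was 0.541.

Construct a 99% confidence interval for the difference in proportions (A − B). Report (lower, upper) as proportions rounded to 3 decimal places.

(-0.392, -0.236)

Each SE is √(p̂(1−p̂)/n): √(0.2270·0.7730/306) = 0.02395 and √(0.5410·0.4590/732) = 0.01842.
SE(p̂₁ − p̂₂) = √(SE₁² + SE₂²) = √(0.0005736025 + 0.0003392964) = 0.03021, since the two samples are independent.
At 99% confidence z* = 2.576; margin = 2.576 × 0.03021 = 0.07782.
The difference is 0.2270 − 0.5410 = -0.3140, so the interval is -0.3140 ± 0.07782 = (-0.392, -0.236).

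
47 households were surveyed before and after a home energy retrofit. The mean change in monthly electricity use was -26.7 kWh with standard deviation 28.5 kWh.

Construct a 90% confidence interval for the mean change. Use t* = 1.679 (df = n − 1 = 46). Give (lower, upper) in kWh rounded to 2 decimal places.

This is a matched-pairs design, so SE = s_d/√n = 28.5/√47 = 4.1572.
Margin = 1.679 × 4.1572 = 6.9799; the interval is -26.7 ± 6.9799 = (-33.68, -19.72).

(-33.68, -19.72)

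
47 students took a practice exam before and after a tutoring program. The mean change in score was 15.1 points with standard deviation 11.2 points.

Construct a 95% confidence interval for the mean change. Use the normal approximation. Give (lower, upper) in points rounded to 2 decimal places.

Paired design: SE = s_d/√n = 11.2/√47 = 1.6337.
z* = 1.960; margin of error = 1.960 × 1.6337 = 3.2021.
15.1 ± 3.2021 → (11.90, 18.30).

(11.90, 18.30)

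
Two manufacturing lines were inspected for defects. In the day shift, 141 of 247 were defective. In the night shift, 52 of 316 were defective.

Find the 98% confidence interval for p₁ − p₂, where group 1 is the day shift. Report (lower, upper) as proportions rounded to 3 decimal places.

(0.318, 0.494)

Sample proportions: 141/247 = 0.5709, 52/316 = 0.1646.
Each SE is √(p̂(1−p̂)/n): √(0.5709·0.4291/247) = 0.03149 and √(0.1646·0.8354/316) = 0.02086.
SE(p̂₁ − p̂₂) = √(SE₁² + SE₂²) = √(0.0009916201 + 0.0004351396) = 0.03777, since the two samples are independent.
At 98% confidence z* = 2.326; margin = 2.326 × 0.03777 = 0.08785.
The difference is 0.5709 − 0.1646 = 0.4063, so the interval is 0.4063 ± 0.08785 = (0.318, 0.494).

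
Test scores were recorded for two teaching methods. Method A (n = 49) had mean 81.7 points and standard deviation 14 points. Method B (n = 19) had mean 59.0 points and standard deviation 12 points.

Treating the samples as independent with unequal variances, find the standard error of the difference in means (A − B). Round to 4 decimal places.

3.4028

Per-group SEs: s₁/√n₁ = 14/√49 = 2.0000, s₂/√n₂ = 12/√19 = 2.7530.
Unpooled SE of the difference: √(4.0 + 7.579009) = 3.4028.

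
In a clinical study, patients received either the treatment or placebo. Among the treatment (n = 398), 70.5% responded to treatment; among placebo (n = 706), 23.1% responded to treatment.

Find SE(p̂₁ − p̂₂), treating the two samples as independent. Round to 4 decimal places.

0.0278

The two standard errors are √(0.7050×0.2950/398) = 0.02286 and √(0.2310×0.7690/706) = 0.01586.
Because the samples are independent, SE_diff = √(0.02286² + 0.01586²) = 0.02782.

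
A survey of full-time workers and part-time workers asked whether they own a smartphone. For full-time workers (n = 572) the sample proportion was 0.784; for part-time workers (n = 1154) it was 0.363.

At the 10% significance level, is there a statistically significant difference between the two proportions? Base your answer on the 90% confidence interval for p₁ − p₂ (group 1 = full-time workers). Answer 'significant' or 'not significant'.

The two standard errors are √(0.7840×0.2160/572) = 0.01721 and √(0.3630×0.6370/1154) = 0.01416.
Because the samples are independent, SE_diff = √(0.01721² + 0.01416²) = 0.02229.
Using z* = 1.645 for 90%, ME = 1.645 × 0.02229 = 0.03667.
p̂₁ − p̂₂ = 0.4210; interval 0.4210 ± 0.03667 gives (0.38433, 0.45767).
The interval (0.38433, 0.45767) does not contain 0, so the difference is significant.

significant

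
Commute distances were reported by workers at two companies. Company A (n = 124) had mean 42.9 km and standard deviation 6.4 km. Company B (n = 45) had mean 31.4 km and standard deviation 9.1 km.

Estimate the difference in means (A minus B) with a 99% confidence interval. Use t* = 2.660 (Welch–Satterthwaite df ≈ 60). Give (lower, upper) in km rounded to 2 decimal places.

(7.58, 15.42)

SE₁ = s₁/√n₁ = 6.4/√124 = 0.5747; SE₂ = 9.1/√45 = 1.3565.
Independent samples, unequal variances: SE_diff = √(SE₁² + SE₂²) = √(0.33028009 + 1.84009225) = 1.4732.
t* = 2.660, so margin of error = 2.660 × 1.4732 = 3.9187.
Difference in means = 42.9 − 31.4 = 11.5000.
11.5000 ± 3.9187 → (7.58, 15.42).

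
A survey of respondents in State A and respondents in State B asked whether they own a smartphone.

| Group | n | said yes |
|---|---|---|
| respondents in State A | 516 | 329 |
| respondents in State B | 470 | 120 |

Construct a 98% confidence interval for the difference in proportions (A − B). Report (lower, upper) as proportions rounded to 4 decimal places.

p̂₁ = 329/516 = 0.6376 and p̂₂ = 120/470 = 0.2553.
SE₁ = √(p̂₁(1−p̂₁)/n₁) = √(0.6376·0.3624/516) = 0.02116; SE₂ = √(0.2553·0.7447/470) = 0.02011.
Independent samples: SE of the difference = √(SE₁² + SE₂²) = √(0.0004477456 + 0.0004044121) = 0.02919.
z* for 98% confidence is 2.326, so the margin of error is 2.326 × 0.02919 = 0.06790.
Point estimate p̂₁ − p̂₂ = 0.6376 − 0.2553 = 0.3823.
0.3823 ± 0.06790 → (0.3144, 0.4502).

(0.3144, 0.4502)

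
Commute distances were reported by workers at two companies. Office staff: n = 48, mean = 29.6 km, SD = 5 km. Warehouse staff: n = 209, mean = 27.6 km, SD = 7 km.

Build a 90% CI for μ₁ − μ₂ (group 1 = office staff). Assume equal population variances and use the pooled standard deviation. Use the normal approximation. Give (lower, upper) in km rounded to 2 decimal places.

(0.24, 3.76)

s_p = √[((n₁−1)s₁² + (n₂−1)s₂²)/(n₁+n₂−2)] = √[(47·5² + 208·7²)/255] = 6.6766.
SE = 6.6766·√(1/48 + 1/209) = 1.0686.
With z* = 1.645, margin = 1.645 × 1.0686 = 1.7578.
x̄₁ − x̄₂ = 29.6 − 27.6 = 2.0000; interval 2.0000 ± 1.7578 = (0.24, 3.76).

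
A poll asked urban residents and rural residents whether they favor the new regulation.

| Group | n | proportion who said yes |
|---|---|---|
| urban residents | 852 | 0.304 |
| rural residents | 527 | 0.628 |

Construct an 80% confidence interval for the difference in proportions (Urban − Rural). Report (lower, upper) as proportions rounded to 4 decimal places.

(-0.3577, -0.2903)

Each SE is √(p̂(1−p̂)/n): √(0.3040·0.6960/852) = 0.01576 and √(0.6280·0.3720/527) = 0.02105.
SE(p̂₁ − p̂₂) = √(SE₁² + SE₂²) = √(0.0002483776 + 0.0004431025) = 0.02630, since the two samples are independent.
At 80% confidence z* = 1.282; margin = 1.282 × 0.02630 = 0.03372.
The difference is 0.3040 − 0.6280 = -0.3240, so the interval is -0.3240 ± 0.03372 = (-0.3577, -0.2903).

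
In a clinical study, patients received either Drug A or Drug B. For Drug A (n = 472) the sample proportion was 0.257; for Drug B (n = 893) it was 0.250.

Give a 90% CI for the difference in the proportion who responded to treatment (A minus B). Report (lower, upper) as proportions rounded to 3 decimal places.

(-0.034, 0.048)

SE₁ = √(p̂₁(1−p̂₁)/n₁) = √(0.2570·0.7430/472) = 0.02011; SE₂ = √(0.2500·0.7500/893) = 0.01449.
Independent samples: SE of the difference = √(SE₁² + SE₂²) = √(0.0004044121 + 0.0002099601) = 0.02479.
z* for 90% confidence is 1.645, so the margin of error is 1.645 × 0.02479 = 0.04078.
Point estimate p̂₁ − p̂₂ = 0.2570 − 0.2500 = 0.0070.
0.0070 ± 0.04078 → (-0.034, 0.048).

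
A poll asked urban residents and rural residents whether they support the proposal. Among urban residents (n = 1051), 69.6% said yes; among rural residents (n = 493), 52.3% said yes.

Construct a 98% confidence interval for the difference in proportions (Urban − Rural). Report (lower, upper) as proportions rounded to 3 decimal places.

SE₁ = √(p̂₁(1−p̂₁)/n₁) = √(0.6960·0.3040/1051) = 0.01419; SE₂ = √(0.5230·0.4770/493) = 0.02250.
Independent samples: SE of the difference = √(SE₁² + SE₂²) = √(0.0002013561 + 0.00050625) = 0.02660.
z* for 98% confidence is 2.326, so the margin of error is 2.326 × 0.02660 = 0.06187.
Point estimate p̂₁ − p̂₂ = 0.6960 − 0.5230 = 0.1730.
0.1730 ± 0.06187 → (0.111, 0.235).

(0.111, 0.235)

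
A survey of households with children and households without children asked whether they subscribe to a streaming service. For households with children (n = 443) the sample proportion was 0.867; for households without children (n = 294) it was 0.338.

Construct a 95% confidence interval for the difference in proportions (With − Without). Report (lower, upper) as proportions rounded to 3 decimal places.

Each SE is √(p̂(1−p̂)/n): √(0.8670·0.1330/443) = 0.01613 and √(0.3380·0.6620/294) = 0.02759.
SE(p̂₁ − p̂₂) = √(SE₁² + SE₂²) = √(0.0002601769 + 0.0007612081) = 0.03196, since the two samples are independent.
At 95% confidence z* = 1.960; margin = 1.960 × 0.03196 = 0.06264.
The difference is 0.8670 − 0.3380 = 0.5290, so the interval is 0.5290 ± 0.06264 = (0.466, 0.592).

(0.466, 0.592)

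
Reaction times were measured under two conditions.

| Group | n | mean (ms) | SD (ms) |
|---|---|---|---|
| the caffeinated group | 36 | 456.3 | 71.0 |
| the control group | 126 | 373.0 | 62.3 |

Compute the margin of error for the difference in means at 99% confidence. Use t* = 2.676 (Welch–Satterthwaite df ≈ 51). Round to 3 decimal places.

34.976

Per-group SEs: s₁/√n₁ = 71.0/√36 = 11.8333, s₂/√n₂ = 62.3/√126 = 5.5501.
Unpooled SE of the difference: √(140.02698889 + 30.80361001) = 13.0702.
Margin of error = t* · SE = 2.676 × 13.0702 = 34.9759.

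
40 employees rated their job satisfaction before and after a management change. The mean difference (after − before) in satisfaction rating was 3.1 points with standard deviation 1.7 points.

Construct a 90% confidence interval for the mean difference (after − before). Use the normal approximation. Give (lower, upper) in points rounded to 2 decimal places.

(2.66, 3.54)

This is a matched-pairs design, so SE = s_d/√n = 1.7/√40 = 0.2688.
Margin = 1.645 × 0.2688 = 0.4422; the interval is 3.1 ± 0.4422 = (2.66, 3.54).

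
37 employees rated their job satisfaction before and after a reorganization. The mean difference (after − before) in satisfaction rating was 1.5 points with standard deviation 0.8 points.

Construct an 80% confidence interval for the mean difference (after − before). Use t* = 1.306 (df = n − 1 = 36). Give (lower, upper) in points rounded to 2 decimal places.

(1.33, 1.67)

Paired design: SE = s_d/√n = 0.8/√37 = 0.1315.
t* = 1.306; margin of error = 1.306 × 0.1315 = 0.1717.
1.5 ± 0.1717 → (1.33, 1.67).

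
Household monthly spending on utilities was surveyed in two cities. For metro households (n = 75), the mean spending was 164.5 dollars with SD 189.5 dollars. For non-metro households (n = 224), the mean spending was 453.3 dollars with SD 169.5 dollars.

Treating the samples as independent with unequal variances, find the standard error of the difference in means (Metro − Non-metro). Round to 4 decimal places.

24.6387

Per-group SEs: s₁/√n₁ = 189.5/√75 = 21.8816, s₂/√n₂ = 169.5/√224 = 11.3252.
Unpooled SE of the difference: √(478.80441856 + 128.26015504) = 24.6387.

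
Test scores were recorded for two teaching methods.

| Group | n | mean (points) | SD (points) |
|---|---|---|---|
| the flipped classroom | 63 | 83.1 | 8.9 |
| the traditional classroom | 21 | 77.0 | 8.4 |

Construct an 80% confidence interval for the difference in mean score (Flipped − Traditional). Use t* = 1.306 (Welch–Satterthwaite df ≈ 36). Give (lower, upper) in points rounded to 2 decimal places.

Standard errors of each mean: 8.9/√63 = 1.1213 and 8.4/√21 = 1.8330.
SE(x̄₁ − x̄₂) = √(1.1213² + 1.8330²) = 2.1488 for independent samples with unequal variances.
With t* = 1.306, the margin is 1.306 × 2.1488 = 2.8063.
x̄₁ − x̄₂ = 83.1 − 77.0 = 6.1000; the interval is 6.1000 ± 2.8063 = (3.29, 8.91).

(3.29, 8.91)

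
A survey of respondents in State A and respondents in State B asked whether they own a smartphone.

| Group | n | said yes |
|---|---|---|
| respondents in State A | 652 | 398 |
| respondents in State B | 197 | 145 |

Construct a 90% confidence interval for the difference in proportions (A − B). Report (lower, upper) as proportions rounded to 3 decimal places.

p̂₁ = 398/652 = 0.6104 and p̂₂ = 145/197 = 0.7360.
SE₁ = √(p̂₁(1−p̂₁)/n₁) = √(0.6104·0.3896/652) = 0.01910; SE₂ = √(0.7360·0.2640/197) = 0.03141.
Independent samples: SE of the difference = √(SE₁² + SE₂²) = √(0.00036481 + 0.0009865881) = 0.03676.
z* for 90% confidence is 1.645, so the margin of error is 1.645 × 0.03676 = 0.06047.
Point estimate p̂₁ − p̂₂ = 0.6104 − 0.7360 = -0.1256.
-0.1256 ± 0.06047 → (-0.186, -0.065).

(-0.186, -0.065)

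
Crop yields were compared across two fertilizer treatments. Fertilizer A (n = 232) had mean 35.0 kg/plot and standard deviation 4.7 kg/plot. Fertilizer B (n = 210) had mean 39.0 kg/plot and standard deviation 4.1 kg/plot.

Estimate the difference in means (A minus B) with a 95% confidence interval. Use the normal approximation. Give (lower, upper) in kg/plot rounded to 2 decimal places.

SE₁ = s₁/√n₁ = 4.7/√232 = 0.3086; SE₂ = 4.1/√210 = 0.2829.
Independent samples, unequal variances: SE_diff = √(SE₁² + SE₂²) = √(0.09523396 + 0.08003241) = 0.4186.
z* = 1.960, so margin of error = 1.960 × 0.4186 = 0.8205.
Difference in means = 35.0 − 39.0 = -4.0000.
-4.0000 ± 0.8205 → (-4.82, -3.18).

(-4.82, -3.18)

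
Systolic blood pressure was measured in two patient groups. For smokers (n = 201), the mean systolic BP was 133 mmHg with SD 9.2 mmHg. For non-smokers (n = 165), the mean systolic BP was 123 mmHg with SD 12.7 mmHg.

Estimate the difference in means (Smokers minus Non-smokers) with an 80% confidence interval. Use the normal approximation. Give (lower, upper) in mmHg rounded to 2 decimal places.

SE₁ = s₁/√n₁ = 9.2/√201 = 0.6489; SE₂ = 12.7/√165 = 0.9887.
Independent samples, unequal variances: SE_diff = √(SE₁² + SE₂²) = √(0.42107121 + 0.97752769) = 1.1826.
z* = 1.282, so margin of error = 1.282 × 1.1826 = 1.5161.
Difference in means = 133 − 123 = 10.0000.
10.0000 ± 1.5161 → (8.48, 11.52).

(8.48, 11.52)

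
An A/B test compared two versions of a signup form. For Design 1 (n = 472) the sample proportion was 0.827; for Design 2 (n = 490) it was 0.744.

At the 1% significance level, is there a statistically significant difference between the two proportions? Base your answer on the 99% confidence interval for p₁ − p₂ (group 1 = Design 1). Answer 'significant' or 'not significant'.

significant

SE₁ = √(p̂₁(1−p̂₁)/n₁) = √(0.8270·0.1730/472) = 0.01741; SE₂ = √(0.7440·0.2560/490) = 0.01972.
Independent samples: SE of the difference = √(SE₁² + SE₂²) = √(0.0003031081 + 0.0003888784) = 0.02631.
z* for 99% confidence is 2.576, so the margin of error is 2.576 × 0.02631 = 0.06777.
Point estimate p̂₁ − p̂₂ = 0.8270 − 0.7440 = 0.0830.
0.0830 ± 0.06777 → (0.01523, 0.15077).
The interval (0.01523, 0.15077) does not contain 0, so the difference is significant.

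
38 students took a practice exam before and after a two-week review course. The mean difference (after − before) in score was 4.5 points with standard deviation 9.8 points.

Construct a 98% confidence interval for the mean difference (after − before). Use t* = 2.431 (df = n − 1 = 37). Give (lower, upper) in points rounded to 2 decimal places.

(0.64, 8.36)

This is a matched-pairs design, so SE = s_d/√n = 9.8/√38 = 1.5898.
Margin = 2.431 × 1.5898 = 3.8648; the interval is 4.5 ± 3.8648 = (0.64, 8.36).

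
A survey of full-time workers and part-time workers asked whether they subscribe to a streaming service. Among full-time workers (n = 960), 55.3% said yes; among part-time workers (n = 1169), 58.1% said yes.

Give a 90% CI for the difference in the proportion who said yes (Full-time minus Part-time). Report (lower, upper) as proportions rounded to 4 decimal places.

The two standard errors are √(0.5530×0.4470/960) = 0.01605 and √(0.5810×0.4190/1169) = 0.01443.
Because the samples are independent, SE_diff = √(0.01605² + 0.01443²) = 0.02158.
Using z* = 1.645 for 90%, ME = 1.645 × 0.02158 = 0.03550.
p̂₁ − p̂₂ = -0.0280; interval -0.0280 ± 0.03550 gives (-0.0635, 0.0075).

(-0.0635, 0.0075)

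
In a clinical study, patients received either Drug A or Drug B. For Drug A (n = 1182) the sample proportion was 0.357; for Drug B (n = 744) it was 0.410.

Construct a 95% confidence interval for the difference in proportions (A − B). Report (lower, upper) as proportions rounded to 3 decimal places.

Each SE is √(p̂(1−p̂)/n): √(0.3570·0.6430/1182) = 0.01394 and √(0.4100·0.5900/744) = 0.01803.
SE(p̂₁ − p̂₂) = √(SE₁² + SE₂²) = √(0.0001943236 + 0.0003250809) = 0.02279, since the two samples are independent.
At 95% confidence z* = 1.960; margin = 1.960 × 0.02279 = 0.04467.
The difference is 0.3570 − 0.4100 = -0.0530, so the interval is -0.0530 ± 0.04467 = (-0.098, -0.008).

(-0.098, -0.008)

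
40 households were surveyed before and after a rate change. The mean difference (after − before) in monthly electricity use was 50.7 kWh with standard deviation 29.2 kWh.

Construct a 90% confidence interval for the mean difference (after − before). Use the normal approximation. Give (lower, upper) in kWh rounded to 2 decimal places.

Paired design: SE = s_d/√n = 29.2/√40 = 4.6169.
z* = 1.645; margin of error = 1.645 × 4.6169 = 7.5948.
50.7 ± 7.5948 → (43.11, 58.29).

(43.11, 58.29)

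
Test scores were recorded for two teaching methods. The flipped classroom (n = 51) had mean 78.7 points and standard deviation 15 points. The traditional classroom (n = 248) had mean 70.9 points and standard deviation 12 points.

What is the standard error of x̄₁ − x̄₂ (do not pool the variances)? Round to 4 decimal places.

2.2344

Per-group SEs: s₁/√n₁ = 15/√51 = 2.1004, s₂/√n₂ = 12/√248 = 0.7620.
Unpooled SE of the difference: √(4.41168016 + 0.580644) = 2.2344.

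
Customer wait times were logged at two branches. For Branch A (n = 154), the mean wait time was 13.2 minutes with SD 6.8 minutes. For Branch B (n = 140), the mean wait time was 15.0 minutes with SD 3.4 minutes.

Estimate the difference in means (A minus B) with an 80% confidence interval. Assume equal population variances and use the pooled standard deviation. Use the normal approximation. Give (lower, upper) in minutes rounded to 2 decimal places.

(-2.62, -0.98)

Pooled variance s_p² = [153·6.8² + 139·3.4²] / (154+140−2) = 29.7314, so s_p = 5.4527.
SE_diff = s_p·√(1/n₁ + 1/n₂) = 5.4527·√(1/154 + 1/140) = 0.6367.
z* = 1.282; margin = 1.282 × 0.6367 = 0.8162.
Difference = 13.2 − 15.0 = -1.8000.
-1.8000 ± 0.8162 → (-2.62, -0.98).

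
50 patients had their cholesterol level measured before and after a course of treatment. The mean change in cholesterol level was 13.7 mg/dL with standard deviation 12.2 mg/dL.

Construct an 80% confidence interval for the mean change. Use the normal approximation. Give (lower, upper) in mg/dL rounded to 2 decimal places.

This is a matched-pairs design, so SE = s_d/√n = 12.2/√50 = 1.7253.
Margin = 1.282 × 1.7253 = 2.2118; the interval is 13.7 ± 2.2118 = (11.49, 15.91).

(11.49, 15.91)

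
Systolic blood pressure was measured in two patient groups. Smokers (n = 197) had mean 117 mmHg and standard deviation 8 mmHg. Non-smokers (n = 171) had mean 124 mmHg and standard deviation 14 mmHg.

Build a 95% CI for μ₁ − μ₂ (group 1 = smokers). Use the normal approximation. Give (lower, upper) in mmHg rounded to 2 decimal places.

(-9.38, -4.62)

Standard errors of each mean: 8/√197 = 0.5700 and 14/√171 = 1.0706.
SE(x̄₁ − x̄₂) = √(0.5700² + 1.0706²) = 1.2129 for independent samples with unequal variances.
With z* = 1.960, the margin is 1.960 × 1.2129 = 2.3773.
x̄₁ − x̄₂ = 117 − 124 = -7.0000; the interval is -7.0000 ± 2.3773 = (-9.38, -4.62).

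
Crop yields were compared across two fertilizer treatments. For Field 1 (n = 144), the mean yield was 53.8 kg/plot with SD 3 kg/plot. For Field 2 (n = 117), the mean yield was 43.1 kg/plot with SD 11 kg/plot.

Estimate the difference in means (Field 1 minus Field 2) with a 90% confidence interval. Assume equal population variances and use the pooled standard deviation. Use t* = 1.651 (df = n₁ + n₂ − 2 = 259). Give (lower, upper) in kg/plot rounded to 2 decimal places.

(9.12, 12.28)

s_p = √[((n₁−1)s₁² + (n₂−1)s₂²)/(n₁+n₂−2)] = √[(143·3² + 116·11²)/259] = 7.6917.
SE = 7.6917·√(1/144 + 1/117) = 0.9573.
With t* = 1.651, margin = 1.651 × 0.9573 = 1.5805.
x̄₁ − x̄₂ = 53.8 − 43.1 = 10.7000; interval 10.7000 ± 1.5805 = (9.12, 12.28).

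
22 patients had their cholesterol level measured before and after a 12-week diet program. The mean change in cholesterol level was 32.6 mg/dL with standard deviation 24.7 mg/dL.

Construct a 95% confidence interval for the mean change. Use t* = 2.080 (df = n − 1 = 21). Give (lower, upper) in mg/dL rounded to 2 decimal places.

(21.65, 43.55)

This is a matched-pairs design, so SE = s_d/√n = 24.7/√22 = 5.2661.
Margin = 2.080 × 5.2661 = 10.9535; the interval is 32.6 ± 10.9535 = (21.65, 43.55).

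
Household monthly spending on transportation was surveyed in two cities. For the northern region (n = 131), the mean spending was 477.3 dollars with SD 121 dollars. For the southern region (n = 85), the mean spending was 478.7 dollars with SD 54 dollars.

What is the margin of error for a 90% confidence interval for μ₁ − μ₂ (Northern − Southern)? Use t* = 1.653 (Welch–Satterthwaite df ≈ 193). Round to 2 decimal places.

SE₁ = s₁/√n₁ = 121/√131 = 10.5718; SE₂ = 54/√85 = 5.8571.
Independent samples, unequal variances: SE_diff = √(SE₁² + SE₂²) = √(111.76295524 + 34.30562041) = 12.0859.
t* = 1.653, so margin of error = 1.653 × 12.0859 = 19.9780.

19.98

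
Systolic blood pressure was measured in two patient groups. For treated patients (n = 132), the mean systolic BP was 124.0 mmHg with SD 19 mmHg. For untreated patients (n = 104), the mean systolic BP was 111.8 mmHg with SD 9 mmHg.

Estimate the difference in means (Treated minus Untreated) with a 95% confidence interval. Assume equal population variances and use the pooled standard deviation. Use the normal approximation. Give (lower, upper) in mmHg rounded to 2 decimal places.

Pooled variance s_p² = [131·19² + 103·9²] / (132+104−2) = 237.7521, so s_p = 15.4192.
SE_diff = s_p·√(1/n₁ + 1/n₂) = 15.4192·√(1/132 + 1/104) = 2.0217.
z* = 1.960; margin = 1.960 × 2.0217 = 3.9625.
Difference = 124.0 − 111.8 = 12.2000.
12.2000 ± 3.9625 → (8.24, 16.16).

(8.24, 16.16)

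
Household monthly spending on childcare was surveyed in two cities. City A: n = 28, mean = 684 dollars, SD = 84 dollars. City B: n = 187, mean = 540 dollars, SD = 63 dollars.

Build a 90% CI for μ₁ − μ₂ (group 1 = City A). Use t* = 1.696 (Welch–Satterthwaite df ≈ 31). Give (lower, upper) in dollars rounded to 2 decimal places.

(115.97, 172.03)

Per-group SEs: s₁/√n₁ = 84/√28 = 15.8745, s₂/√n₂ = 63/√187 = 4.6070.
Unpooled SE of the difference: √(251.99975025 + 21.224449) = 16.5295.
Margin of error = t* · SE = 1.696 × 16.5295 = 28.0340.
x̄₁ − x̄₂ = 684 − 540 = 144.0000.
CI: 144.0000 ± 28.0340 = (115.97, 172.03).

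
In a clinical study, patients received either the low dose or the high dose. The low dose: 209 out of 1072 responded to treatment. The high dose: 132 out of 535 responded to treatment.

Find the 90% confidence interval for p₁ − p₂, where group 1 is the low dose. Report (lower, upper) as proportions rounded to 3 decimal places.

(-0.088, -0.015)

First, p̂₁ = 209/1072 = 0.1950; p̂₂ = 132/535 = 0.2467.
The two standard errors are √(0.1950×0.8050/1072) = 0.01210 and √(0.2467×0.7533/535) = 0.01864.
Because the samples are independent, SE_diff = √(0.01210² + 0.01864²) = 0.02222.
Using z* = 1.645 for 90%, ME = 1.645 × 0.02222 = 0.03655.
p̂₁ − p̂₂ = -0.0517; interval -0.0517 ± 0.03655 gives (-0.088, -0.015).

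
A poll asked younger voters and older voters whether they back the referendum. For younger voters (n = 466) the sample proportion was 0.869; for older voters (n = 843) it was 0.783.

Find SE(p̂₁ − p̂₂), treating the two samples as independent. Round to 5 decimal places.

0.02112

Each SE is √(p̂(1−p̂)/n): √(0.8690·0.1310/466) = 0.01563 and √(0.7830·0.2170/843) = 0.01420.
SE(p̂₁ − p̂₂) = √(SE₁² + SE₂²) = √(0.0002442969 + 0.00020164) = 0.02112, since the two samples are independent.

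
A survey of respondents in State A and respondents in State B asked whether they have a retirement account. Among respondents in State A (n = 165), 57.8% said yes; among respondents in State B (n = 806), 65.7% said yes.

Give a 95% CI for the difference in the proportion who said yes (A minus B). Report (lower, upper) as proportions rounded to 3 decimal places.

Each SE is √(p̂(1−p̂)/n): √(0.5780·0.4220/165) = 0.03845 and √(0.6570·0.3430/806) = 0.01672.
SE(p̂₁ − p̂₂) = √(SE₁² + SE₂²) = √(0.0014784025 + 0.0002795584) = 0.04193, since the two samples are independent.
At 95% confidence z* = 1.960; margin = 1.960 × 0.04193 = 0.08218.
The difference is 0.5780 − 0.6570 = -0.0790, so the interval is -0.0790 ± 0.08218 = (-0.161, 0.003).

(-0.161, 0.003)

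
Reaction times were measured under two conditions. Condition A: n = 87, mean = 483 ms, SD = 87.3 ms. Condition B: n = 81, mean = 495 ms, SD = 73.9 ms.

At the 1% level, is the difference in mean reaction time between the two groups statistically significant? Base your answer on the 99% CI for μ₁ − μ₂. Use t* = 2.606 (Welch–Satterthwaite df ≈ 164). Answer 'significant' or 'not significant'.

not significant

SE₁ = s₁/√n₁ = 87.3/√87 = 9.3595; SE₂ = 73.9/√81 = 8.2111.
Independent samples, unequal variances: SE_diff = √(SE₁² + SE₂²) = √(87.60024025 + 67.42216321) = 12.4508.
t* = 2.606, so margin of error = 2.606 × 12.4508 = 32.4468.
Difference in means = 483 − 495 = -12.0000.
-12.0000 ± 32.4468 → (-44.4468, 20.4468).
The interval (-44.4468, 20.4468) contains 0, so the difference is not significant.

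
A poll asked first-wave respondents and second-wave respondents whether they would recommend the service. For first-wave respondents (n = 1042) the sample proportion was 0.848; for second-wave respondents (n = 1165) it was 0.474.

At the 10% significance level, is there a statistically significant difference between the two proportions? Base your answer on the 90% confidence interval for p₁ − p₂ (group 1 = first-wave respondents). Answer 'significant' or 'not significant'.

significant

SE₁ = √(p̂₁(1−p̂₁)/n₁) = √(0.8480·0.1520/1042) = 0.01112; SE₂ = √(0.4740·0.5260/1165) = 0.01463.
Independent samples: SE of the difference = √(SE₁² + SE₂²) = √(0.0001236544 + 0.0002140369) = 0.01838.
z* for 90% confidence is 1.645, so the margin of error is 1.645 × 0.01838 = 0.03024.
Point estimate p̂₁ − p̂₂ = 0.8480 − 0.4740 = 0.3740.
0.3740 ± 0.03024 → (0.34376, 0.40424).
The interval (0.34376, 0.40424) does not contain 0, so the difference is significant.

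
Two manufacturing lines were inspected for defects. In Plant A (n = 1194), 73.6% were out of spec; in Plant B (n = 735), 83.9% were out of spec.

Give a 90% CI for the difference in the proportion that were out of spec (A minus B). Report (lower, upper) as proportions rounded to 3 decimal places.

(-0.134, -0.072)

SE₁ = √(p̂₁(1−p̂₁)/n₁) = √(0.7360·0.2640/1194) = 0.01276; SE₂ = √(0.8390·0.1610/735) = 0.01356.
Independent samples: SE of the difference = √(SE₁² + SE₂²) = √(0.0001628176 + 0.0001838736) = 0.01862.
z* for 90% confidence is 1.645, so the margin of error is 1.645 × 0.01862 = 0.03063.
Point estimate p̂₁ − p̂₂ = 0.7360 − 0.8390 = -0.1030.
-0.1030 ± 0.03063 → (-0.134, -0.072).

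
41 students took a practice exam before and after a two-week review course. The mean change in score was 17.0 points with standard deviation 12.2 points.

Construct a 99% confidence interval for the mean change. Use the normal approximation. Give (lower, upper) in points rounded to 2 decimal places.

Paired design: SE = s_d/√n = 12.2/√41 = 1.9053.
z* = 2.576; margin of error = 2.576 × 1.9053 = 4.9081.
17.0 ± 4.9081 → (12.09, 21.91).

(12.09, 21.91)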